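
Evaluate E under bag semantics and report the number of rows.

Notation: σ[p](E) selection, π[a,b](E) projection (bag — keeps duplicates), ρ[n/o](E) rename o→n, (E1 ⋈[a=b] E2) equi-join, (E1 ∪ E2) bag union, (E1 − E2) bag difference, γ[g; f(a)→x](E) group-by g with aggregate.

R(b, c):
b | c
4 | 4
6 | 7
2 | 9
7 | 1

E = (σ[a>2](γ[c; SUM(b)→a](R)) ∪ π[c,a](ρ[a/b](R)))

Per-node cardinality:
  R → 4
  γ[c; SUM(b)→a](R) → 4
  σ[a>2](γ[c; SUM(b)→a](R)) → 3
  R → 4
  ρ[a/b](R) → 4
  π[c,a](ρ[a/b](R)) → 4
  (σ[a>2](γ[c; SUM(b)→a](R)) ∪ π[c,a](ρ[a/b](R))) → 7

|E| = 7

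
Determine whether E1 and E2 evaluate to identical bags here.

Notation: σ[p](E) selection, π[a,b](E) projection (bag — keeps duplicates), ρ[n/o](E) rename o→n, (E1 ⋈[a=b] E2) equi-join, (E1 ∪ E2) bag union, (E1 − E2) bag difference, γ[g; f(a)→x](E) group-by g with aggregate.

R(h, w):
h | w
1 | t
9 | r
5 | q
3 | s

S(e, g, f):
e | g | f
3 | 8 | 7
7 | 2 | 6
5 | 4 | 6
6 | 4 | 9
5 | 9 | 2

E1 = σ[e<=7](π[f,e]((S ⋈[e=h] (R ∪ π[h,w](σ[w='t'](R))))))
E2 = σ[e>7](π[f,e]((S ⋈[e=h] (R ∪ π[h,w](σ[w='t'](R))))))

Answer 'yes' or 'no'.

E1 stepwise |·|:
  S → 5
  R → 4
  R → 4
  σ[w='t'](R) → 1
  π[h,w](σ[w='t'](R)) → 1
  (R ∪ π[h,w](σ[w='t'](R))) → 5
  (S ⋈[e=h] (R ∪ π[h,w](σ[w='t'](R)))) → 3
  π[f,e]((S ⋈[e=h] (R ∪ π[h,w](σ[w='t'](R))))) → 3
  σ[e<=7](π[f,e]((S ⋈[e=h] (R ∪ π[h,w](σ[w='t'](R)))))) → 3
E2 stepwise |·|:
  S → 5
  R → 4
  R → 4
  σ[w='t'](R) → 1
  π[h,w](σ[w='t'](R)) → 1
  (R ∪ π[h,w](σ[w='t'](R))) → 5
  (S ⋈[e=h] (R ∪ π[h,w](σ[w='t'](R)))) → 3
  π[f,e]((S ⋈[e=h] (R ∪ π[h,w](σ[w='t'](R))))) → 3
  σ[e>7](π[f,e]((S ⋈[e=h] (R ∪ π[h,w](σ[w='t'](R)))))) → 0

E1 result:
f | e
2 | 5
6 | 5
7 | 3
E2 result:
f | e
(0 rows)
Witness: (2, 5) appears 1× in E1 but 0× in E2.

no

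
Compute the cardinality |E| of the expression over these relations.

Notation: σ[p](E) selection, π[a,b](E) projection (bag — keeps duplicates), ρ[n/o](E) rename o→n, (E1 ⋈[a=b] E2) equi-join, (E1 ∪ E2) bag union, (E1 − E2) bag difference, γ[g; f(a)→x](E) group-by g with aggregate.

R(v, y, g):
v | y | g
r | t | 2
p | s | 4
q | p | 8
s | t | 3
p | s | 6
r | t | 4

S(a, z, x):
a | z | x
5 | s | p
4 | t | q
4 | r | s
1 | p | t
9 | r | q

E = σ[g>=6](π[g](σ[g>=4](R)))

Stepwise |·|:
  R → 6
  σ[g>=4](R) → 4
  π[g](σ[g>=4](R)) → 4
  σ[g>=6](π[g](σ[g>=4](R))) → 2

|E| = 2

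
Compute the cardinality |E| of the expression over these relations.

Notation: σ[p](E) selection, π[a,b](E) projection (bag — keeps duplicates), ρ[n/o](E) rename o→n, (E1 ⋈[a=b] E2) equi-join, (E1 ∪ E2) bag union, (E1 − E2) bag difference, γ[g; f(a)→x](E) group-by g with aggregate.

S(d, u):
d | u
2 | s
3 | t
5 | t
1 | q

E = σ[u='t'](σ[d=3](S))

Row counts bottom-up:
  S → 4
  σ[d=3](S) → 1
  σ[u='t'](σ[d=3](S)) → 1

|E| = 1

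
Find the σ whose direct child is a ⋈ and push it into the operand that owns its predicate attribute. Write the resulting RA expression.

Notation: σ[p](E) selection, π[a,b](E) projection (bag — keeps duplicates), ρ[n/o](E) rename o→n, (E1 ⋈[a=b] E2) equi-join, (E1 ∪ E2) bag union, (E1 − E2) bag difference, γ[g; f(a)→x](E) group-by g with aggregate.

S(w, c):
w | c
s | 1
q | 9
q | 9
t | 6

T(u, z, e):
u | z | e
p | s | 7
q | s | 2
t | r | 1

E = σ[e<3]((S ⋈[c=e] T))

σ filters on e, owned by the right side.
E' = (S ⋈[c=e] σ[e<3](T))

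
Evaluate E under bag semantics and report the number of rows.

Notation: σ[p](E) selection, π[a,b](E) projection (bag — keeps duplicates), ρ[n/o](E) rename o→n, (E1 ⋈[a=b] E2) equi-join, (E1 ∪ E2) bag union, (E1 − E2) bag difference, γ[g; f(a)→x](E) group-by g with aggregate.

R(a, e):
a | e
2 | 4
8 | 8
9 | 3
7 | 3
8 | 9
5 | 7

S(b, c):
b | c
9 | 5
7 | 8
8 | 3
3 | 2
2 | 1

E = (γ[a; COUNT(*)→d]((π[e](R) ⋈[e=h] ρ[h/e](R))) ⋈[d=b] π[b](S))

Subexpression sizes:
  R → 6
  π[e](R) → 6
  R → 6
  ρ[h/e](R) → 6
  (π[e](R) ⋈[e=h] ρ[h/e](R)) → 8
  γ[a; COUNT(*)→d]((π[e](R) ⋈[e=h] ρ[h/e](R))) → 5
  S → 5
  π[b](S) → 5
  (γ[a; COUNT(*)→d]((π[e](R) ⋈[e=h] ρ[h/e](R))) ⋈[d=b] π[b](S)) → 3

|E| = 3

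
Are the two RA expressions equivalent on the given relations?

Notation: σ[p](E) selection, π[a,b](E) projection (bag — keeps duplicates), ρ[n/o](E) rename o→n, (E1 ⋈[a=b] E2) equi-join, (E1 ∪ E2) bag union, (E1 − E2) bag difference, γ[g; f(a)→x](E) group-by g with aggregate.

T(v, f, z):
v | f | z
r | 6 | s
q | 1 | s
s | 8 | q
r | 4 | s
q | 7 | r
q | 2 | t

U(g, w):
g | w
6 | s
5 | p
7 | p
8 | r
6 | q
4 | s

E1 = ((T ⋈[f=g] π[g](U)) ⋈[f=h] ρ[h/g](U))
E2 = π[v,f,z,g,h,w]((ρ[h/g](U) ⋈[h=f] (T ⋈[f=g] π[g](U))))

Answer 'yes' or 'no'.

E1 row counts bottom-up:
  T → 6
  U → 6
  π[g](U) → 6
  (T ⋈[f=g] π[g](U)) → 5
  U → 6
  ρ[h/g](U) → 6
  ((T ⋈[f=g] π[g](U)) ⋈[f=h] ρ[h/g](U)) → 7
E2 row counts bottom-up:
  U → 6
  ρ[h/g](U) → 6
  T → 6
  U → 6
  π[g](U) → 6
  (T ⋈[f=g] π[g](U)) → 5
  (ρ[h/g](U) ⋈[h=f] (T ⋈[f=g] π[g](U))) → 7
  π[v,f,z,g,h,w]((ρ[h/g](U) ⋈[h=f] (T ⋈[f=g] π[g](U)))) → 7

E1 and E2 produce the same multiset:
v | f | z | g | h | w
q | 7 | r | 7 | 7 | p
r | 4 | s | 4 | 4 | s
r | 6 | s | 6 | 6 | q
r | 6 | s | 6 | 6 | q
r | 6 | s | 6 | 6 | s
r | 6 | s | 6 | 6 | s
s | 8 | q | 8 | 8 | r

yes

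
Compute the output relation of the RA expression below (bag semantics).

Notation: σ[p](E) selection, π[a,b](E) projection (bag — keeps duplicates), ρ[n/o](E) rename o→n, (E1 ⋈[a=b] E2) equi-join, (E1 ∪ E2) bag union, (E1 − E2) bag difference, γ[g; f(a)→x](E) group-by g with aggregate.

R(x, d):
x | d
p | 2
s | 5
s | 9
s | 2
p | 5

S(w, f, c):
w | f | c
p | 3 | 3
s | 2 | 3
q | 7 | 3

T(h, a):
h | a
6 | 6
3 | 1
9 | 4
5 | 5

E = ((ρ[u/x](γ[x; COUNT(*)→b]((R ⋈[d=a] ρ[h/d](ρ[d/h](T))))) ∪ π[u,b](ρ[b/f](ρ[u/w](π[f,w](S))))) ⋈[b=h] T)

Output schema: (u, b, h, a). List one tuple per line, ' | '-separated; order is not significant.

Row counts bottom-up:
  R → 5
  T → 4
  ρ[d/h](T) → 4
  ρ[h/d](ρ[d/h](T)) → 4
  (R ⋈[d=a] ρ[h/d](ρ[d/h](T))) → 2
  γ[x; COUNT(*)→b]((R ⋈[d=a] ρ[h/d](ρ[d/h](T)))) → 2
  ρ[u/x](γ[x; COUNT(*)→b]((R ⋈[d=a] ρ[h/d](ρ[d/h](T))))) → 2
  S → 3
  π[f,w](S) → 3
  ρ[u/w](π[f,w](S)) → 3
  ρ[b/f](ρ[u/w](π[f,w](S))) → 3
  π[u,b](ρ[b/f](ρ[u/w](π[f,w](S)))) → 3
  (ρ[u/x](γ[x; COUNT(*)→b]((R ⋈[d=a] ρ[h/d](ρ[d/h](T))))) ∪ π[u,b](ρ[b/f](ρ[u/w](π[f,w](S))))) → 5
  T → 4
  ((ρ[u/x](γ[x; COUNT(*)→b]((R ⋈[d=a] ρ[h/d](ρ[d/h](T))))) ∪ π[u,b](ρ[b/f](ρ[u/w](π[f,w](S))))) ⋈[b=h] T) → 1

== RESULT ==
u | b | h | a
p | 3 | 3 | 1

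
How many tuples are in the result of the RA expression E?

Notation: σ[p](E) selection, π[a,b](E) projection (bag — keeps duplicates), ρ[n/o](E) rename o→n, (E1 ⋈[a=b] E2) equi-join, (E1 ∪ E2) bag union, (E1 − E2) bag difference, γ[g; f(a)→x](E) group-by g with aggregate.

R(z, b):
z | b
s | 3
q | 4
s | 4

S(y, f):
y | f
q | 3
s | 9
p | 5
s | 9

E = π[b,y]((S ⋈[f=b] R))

Subexpression sizes:
  S → 4
  R → 3
  (S ⋈[f=b] R) → 1
  π[b,y]((S ⋈[f=b] R)) → 1

|E| = 1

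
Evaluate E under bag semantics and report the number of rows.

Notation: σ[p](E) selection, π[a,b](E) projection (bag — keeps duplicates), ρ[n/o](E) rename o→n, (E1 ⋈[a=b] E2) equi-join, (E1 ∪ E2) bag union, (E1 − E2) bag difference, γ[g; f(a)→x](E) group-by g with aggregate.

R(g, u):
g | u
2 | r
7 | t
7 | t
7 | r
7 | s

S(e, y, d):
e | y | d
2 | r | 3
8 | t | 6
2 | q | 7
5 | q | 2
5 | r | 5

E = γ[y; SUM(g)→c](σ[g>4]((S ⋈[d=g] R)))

Subexpression sizes:
  S → 5
  R → 5
  (S ⋈[d=g] R) → 5
  σ[g>4]((S ⋈[d=g] R)) → 4
  γ[y; SUM(g)→c](σ[g>4]((S ⋈[d=g] R))) → 1

|E| = 1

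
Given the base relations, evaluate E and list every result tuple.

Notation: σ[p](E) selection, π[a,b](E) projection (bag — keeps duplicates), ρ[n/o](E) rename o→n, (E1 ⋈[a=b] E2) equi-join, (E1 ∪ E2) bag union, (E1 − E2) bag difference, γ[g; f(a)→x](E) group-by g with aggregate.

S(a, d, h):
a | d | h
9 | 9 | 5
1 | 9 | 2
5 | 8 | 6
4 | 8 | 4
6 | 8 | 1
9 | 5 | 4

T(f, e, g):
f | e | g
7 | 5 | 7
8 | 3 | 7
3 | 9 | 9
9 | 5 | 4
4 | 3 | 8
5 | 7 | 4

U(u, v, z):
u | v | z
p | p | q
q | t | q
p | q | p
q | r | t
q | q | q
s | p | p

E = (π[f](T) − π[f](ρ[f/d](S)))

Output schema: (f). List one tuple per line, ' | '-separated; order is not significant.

Subexpression sizes:
  T → 6
  π[f](T) → 6
  S → 6
  ρ[f/d](S) → 6
  π[f](ρ[f/d](S)) → 6
  (π[f](T) − π[f](ρ[f/d](S))) → 3

== RESULT ==
f
3
4
7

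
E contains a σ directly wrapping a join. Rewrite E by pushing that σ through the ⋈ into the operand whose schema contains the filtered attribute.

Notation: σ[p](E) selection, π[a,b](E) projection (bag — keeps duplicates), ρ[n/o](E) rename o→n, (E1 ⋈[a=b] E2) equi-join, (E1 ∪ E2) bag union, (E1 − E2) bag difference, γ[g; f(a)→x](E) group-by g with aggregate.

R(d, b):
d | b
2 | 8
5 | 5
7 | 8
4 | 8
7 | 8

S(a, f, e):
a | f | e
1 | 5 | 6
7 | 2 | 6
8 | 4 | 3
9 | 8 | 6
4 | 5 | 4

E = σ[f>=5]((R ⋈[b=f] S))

σ filters on f, owned by the right side.
E' = (R ⋈[b=f] σ[f>=5](S))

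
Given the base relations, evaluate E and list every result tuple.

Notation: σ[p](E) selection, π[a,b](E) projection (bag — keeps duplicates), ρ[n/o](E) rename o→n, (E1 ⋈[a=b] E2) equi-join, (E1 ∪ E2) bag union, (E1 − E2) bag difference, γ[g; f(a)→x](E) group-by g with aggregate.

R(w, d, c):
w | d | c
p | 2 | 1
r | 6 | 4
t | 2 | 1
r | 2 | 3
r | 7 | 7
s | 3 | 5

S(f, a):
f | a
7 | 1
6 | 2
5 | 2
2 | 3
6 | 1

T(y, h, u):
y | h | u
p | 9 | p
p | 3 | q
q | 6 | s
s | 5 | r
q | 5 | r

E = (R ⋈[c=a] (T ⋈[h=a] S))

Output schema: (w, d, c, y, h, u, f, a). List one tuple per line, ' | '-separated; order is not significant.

Stepwise |·|:
  R → 6
  T → 5
  S → 5
  (T ⋈[h=a] S) → 1
  (R ⋈[c=a] (T ⋈[h=a] S)) → 1

== RESULT ==
w | d | c | y | h | u | f | a
r | 2 | 3 | p | 3 | q | 2 | 3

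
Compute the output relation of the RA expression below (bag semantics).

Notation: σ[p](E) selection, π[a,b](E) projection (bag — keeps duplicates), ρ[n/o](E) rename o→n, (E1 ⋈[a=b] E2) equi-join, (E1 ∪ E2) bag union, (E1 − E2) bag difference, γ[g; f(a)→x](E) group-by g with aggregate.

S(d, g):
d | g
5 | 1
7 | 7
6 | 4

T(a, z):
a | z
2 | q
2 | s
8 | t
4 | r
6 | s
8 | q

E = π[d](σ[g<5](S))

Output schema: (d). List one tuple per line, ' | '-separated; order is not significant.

Stepwise |·|:
  S → 3
  σ[g<5](S) → 2
  π[d](σ[g<5](S)) → 2

== RESULT ==
d
5
6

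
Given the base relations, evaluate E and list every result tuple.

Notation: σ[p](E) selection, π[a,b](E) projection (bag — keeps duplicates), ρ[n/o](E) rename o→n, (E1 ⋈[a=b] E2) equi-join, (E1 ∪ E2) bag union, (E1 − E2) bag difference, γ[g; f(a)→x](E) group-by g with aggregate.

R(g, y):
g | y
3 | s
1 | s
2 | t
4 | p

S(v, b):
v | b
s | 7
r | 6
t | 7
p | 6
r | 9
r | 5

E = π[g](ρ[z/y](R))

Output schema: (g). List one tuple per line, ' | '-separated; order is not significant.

Stepwise |·|:
  R → 4
  ρ[z/y](R) → 4
  π[g](ρ[z/y](R)) → 4

== RESULT ==
g
1
2
3
4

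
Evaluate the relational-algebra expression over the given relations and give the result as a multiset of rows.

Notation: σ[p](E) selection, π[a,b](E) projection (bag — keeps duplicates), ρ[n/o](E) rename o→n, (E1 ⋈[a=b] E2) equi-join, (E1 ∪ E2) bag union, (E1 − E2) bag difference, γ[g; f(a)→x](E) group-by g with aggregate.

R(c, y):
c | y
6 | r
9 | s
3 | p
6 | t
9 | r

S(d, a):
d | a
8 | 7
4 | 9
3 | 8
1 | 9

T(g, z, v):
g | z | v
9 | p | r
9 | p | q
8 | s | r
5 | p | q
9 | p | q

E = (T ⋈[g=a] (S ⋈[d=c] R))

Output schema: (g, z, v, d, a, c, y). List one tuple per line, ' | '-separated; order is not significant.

Row counts bottom-up:
  T → 5
  S → 4
  R → 5
  (S ⋈[d=c] R) → 1
  (T ⋈[g=a] (S ⋈[d=c] R)) → 1

== RESULT ==
g | z | v | d | a | c | y
8 | s | r | 3 | 8 | 3 | p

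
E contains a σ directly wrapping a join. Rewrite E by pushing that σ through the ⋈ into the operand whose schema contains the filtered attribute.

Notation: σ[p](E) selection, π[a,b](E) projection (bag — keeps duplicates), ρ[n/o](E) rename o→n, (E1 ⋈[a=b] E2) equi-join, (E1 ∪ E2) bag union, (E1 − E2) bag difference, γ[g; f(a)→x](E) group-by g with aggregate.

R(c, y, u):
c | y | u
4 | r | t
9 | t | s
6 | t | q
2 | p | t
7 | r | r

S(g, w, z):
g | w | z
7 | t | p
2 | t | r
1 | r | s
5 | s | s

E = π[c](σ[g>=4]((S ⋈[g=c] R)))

σ filters on g, owned by the left side.
E' = π[c]((σ[g>=4](S) ⋈[g=c] R))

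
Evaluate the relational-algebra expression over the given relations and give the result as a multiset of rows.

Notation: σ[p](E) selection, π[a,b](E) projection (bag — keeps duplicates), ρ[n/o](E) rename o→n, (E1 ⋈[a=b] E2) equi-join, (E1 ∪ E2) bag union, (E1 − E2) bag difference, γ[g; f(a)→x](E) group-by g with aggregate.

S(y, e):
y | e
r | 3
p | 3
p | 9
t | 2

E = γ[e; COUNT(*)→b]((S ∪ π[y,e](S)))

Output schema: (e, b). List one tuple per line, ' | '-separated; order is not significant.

Row counts bottom-up:
  S → 4
  S → 4
  π[y,e](S) → 4
  (S ∪ π[y,e](S)) → 8
  γ[e; COUNT(*)→b]((S ∪ π[y,e](S))) → 3

== RESULT ==
e | b
2 | 2
3 | 4
9 | 2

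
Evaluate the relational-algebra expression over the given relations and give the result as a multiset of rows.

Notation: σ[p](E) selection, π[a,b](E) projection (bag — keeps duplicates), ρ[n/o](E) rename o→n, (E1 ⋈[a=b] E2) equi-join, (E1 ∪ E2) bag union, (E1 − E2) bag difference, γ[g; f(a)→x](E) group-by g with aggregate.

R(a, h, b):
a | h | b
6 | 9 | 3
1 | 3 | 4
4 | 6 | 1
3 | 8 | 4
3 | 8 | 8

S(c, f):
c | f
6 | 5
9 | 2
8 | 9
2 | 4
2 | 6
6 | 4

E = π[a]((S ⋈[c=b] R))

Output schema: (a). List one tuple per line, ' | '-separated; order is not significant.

Per-node cardinality:
  S → 6
  R → 5
  (S ⋈[c=b] R) → 1
  π[a]((S ⋈[c=b] R)) → 1

== RESULT ==
a
3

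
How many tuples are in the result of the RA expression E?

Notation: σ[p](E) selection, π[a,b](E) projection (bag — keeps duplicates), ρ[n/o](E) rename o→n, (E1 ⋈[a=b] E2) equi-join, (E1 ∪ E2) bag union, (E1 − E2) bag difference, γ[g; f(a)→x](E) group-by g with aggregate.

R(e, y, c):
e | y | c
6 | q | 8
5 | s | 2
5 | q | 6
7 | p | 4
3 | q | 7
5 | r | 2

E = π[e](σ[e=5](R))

Per-node cardinality:
  R → 6
  σ[e=5](R) → 3
  π[e](σ[e=5](R)) → 3

|E| = 3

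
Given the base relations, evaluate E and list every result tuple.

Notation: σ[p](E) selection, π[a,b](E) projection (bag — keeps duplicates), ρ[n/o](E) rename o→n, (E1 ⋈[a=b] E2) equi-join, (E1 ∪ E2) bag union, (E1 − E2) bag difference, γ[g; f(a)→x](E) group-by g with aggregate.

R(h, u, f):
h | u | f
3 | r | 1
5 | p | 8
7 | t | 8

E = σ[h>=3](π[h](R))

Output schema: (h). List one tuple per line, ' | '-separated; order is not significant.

Row counts bottom-up:
  R → 3
  π[h](R) → 3
  σ[h>=3](π[h](R)) → 3

== RESULT ==
h
3
5
7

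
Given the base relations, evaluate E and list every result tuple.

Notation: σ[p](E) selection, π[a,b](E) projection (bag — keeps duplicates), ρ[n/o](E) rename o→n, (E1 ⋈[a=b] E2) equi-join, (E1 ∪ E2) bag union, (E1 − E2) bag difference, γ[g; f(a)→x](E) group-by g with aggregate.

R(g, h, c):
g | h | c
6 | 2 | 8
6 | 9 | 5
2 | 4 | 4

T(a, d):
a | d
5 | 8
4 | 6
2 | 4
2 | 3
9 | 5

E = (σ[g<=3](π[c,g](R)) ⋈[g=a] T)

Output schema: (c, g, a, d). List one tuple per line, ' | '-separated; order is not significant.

Stepwise |·|:
  R → 3
  π[c,g](R) → 3
  σ[g<=3](π[c,g](R)) → 1
  T → 5
  (σ[g<=3](π[c,g](R)) ⋈[g=a] T) → 2

== RESULT ==
c | g | a | d
4 | 2 | 2 | 3
4 | 2 | 2 | 4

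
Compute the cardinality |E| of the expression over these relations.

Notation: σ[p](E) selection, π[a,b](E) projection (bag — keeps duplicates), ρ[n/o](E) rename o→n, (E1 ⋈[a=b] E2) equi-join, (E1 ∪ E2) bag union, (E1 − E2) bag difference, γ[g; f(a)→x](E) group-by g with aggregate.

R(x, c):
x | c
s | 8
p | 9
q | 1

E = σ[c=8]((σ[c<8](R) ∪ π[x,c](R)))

Row counts bottom-up:
  R → 3
  σ[c<8](R) → 1
  R → 3
  π[x,c](R) → 3
  (σ[c<8](R) ∪ π[x,c](R)) → 4
  σ[c=8]((σ[c<8](R) ∪ π[x,c](R))) → 1

|E| = 1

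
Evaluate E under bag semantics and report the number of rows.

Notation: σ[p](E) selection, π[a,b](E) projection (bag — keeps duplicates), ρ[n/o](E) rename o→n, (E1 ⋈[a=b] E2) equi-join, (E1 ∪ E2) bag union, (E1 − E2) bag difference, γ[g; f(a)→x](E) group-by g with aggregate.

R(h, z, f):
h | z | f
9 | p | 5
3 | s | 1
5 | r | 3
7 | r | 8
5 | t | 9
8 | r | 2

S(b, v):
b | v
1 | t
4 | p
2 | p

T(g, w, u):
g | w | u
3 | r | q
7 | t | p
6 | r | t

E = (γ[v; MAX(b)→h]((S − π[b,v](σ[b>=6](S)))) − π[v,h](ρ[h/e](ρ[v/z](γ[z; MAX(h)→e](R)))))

Stepwise |·|:
  S → 3
  S → 3
  σ[b>=6](S) → 0
  π[b,v](σ[b>=6](S)) → 0
  (S − π[b,v](σ[b>=6](S))) → 3
  γ[v; MAX(b)→h]((S − π[b,v](σ[b>=6](S)))) → 2
  R → 6
  γ[z; MAX(h)→e](R) → 4
  ρ[v/z](γ[z; MAX(h)→e](R)) → 4
  ρ[h/e](ρ[v/z](γ[z; MAX(h)→e](R))) → 4
  π[v,h](ρ[h/e](ρ[v/z](γ[z; MAX(h)→e](R)))) → 4
  (γ[v; MAX(b)→h]((S − π[b,v](σ[b>=6](S)))) − π[v,h](ρ[h/e](ρ[v/z](γ[z; MAX(h)→e](R))))) → 2

|E| = 2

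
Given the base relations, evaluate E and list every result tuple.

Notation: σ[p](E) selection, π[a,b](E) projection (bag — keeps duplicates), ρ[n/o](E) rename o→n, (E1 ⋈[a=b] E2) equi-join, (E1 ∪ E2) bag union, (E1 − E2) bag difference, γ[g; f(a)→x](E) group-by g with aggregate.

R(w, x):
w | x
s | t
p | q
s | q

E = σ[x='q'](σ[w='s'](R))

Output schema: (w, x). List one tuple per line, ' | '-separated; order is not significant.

Row counts bottom-up:
  R → 3
  σ[w='s'](R) → 2
  σ[x='q'](σ[w='s'](R)) → 1

== RESULT ==
w | x
s | q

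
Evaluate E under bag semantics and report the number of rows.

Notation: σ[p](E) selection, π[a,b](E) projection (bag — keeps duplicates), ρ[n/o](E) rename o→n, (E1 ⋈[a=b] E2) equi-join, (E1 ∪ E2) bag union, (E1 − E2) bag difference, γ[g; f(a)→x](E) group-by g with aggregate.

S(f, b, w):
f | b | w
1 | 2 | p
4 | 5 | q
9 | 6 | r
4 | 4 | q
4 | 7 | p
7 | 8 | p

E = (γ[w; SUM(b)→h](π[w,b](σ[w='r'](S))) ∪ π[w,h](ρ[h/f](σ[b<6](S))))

Row counts bottom-up:
  S → 6
  σ[w='r'](S) → 1
  π[w,b](σ[w='r'](S)) → 1
  γ[w; SUM(b)→h](π[w,b](σ[w='r'](S))) → 1
  S → 6
  σ[b<6](S) → 3
  ρ[h/f](σ[b<6](S)) → 3
  π[w,h](ρ[h/f](σ[b<6](S))) → 3
  (γ[w; SUM(b)→h](π[w,b](σ[w='r'](S))) ∪ π[w,h](ρ[h/f](σ[b<6](S)))) → 4

|E| = 4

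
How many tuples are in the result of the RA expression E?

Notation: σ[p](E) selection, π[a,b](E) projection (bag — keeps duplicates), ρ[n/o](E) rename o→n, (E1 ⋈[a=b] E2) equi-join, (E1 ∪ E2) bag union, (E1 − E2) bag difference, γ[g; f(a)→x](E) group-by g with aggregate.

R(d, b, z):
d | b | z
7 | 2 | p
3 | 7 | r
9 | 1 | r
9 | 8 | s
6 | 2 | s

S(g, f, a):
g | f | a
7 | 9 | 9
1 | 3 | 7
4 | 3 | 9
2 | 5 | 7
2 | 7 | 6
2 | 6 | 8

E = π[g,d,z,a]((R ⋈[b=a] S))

Stepwise |·|:
  R → 5
  S → 6
  (R ⋈[b=a] S) → 3
  π[g,d,z,a]((R ⋈[b=a] S)) → 3

|E| = 3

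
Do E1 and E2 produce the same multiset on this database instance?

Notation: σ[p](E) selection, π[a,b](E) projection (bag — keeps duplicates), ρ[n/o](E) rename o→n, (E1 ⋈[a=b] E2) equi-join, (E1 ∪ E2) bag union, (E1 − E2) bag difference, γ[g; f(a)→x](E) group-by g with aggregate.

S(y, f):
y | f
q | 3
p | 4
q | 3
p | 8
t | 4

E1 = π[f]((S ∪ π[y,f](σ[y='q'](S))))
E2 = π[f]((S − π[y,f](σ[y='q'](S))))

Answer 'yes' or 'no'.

E1 stepwise |·|:
  S → 5
  S → 5
  σ[y='q'](S) → 2
  π[y,f](σ[y='q'](S)) → 2
  (S ∪ π[y,f](σ[y='q'](S))) → 7
  π[f]((S ∪ π[y,f](σ[y='q'](S)))) → 7
E2 stepwise |·|:
  S → 5
  S → 5
  σ[y='q'](S) → 2
  π[y,f](σ[y='q'](S)) → 2
  (S − π[y,f](σ[y='q'](S))) → 3
  π[f]((S − π[y,f](σ[y='q'](S)))) → 3

E1 result:
f
3
3
3
3
4
4
8
E2 result:
f
4
4
8
Witness: (3,) appears 4× in E1 but 0× in E2.

no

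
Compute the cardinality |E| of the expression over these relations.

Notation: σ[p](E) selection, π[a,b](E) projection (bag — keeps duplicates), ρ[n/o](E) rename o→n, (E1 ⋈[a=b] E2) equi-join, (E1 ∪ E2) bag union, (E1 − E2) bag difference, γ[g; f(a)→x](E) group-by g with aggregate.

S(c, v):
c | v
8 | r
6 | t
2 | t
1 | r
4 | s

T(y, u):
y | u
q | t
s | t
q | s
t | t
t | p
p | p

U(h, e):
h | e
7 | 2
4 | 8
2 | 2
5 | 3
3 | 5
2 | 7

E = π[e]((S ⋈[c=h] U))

Row counts bottom-up:
  S → 5
  U → 6
  (S ⋈[c=h] U) → 3
  π[e]((S ⋈[c=h] U)) → 3

|E| = 3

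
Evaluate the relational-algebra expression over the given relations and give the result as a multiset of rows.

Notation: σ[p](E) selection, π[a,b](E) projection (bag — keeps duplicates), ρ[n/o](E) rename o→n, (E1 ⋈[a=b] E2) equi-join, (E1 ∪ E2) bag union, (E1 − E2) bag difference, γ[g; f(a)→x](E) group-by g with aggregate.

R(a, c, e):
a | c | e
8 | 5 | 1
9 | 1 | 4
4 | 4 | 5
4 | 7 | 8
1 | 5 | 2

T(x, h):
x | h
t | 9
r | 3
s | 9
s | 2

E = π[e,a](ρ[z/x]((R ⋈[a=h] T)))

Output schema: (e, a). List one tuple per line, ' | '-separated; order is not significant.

Per-node cardinality:
  R → 5
  T → 4
  (R ⋈[a=h] T) → 2
  ρ[z/x]((R ⋈[a=h] T)) → 2
  π[e,a](ρ[z/x]((R ⋈[a=h] T))) → 2

== RESULT ==
e | a
4 | 9
4 | 9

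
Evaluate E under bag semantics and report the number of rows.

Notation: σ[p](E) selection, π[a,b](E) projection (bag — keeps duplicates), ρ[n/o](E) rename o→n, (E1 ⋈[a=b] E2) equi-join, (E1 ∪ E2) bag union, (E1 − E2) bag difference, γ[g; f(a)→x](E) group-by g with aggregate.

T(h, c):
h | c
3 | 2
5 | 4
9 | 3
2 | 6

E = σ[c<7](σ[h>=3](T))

Stepwise |·|:
  T → 4
  σ[h>=3](T) → 3
  σ[c<7](σ[h>=3](T)) → 3

|E| = 3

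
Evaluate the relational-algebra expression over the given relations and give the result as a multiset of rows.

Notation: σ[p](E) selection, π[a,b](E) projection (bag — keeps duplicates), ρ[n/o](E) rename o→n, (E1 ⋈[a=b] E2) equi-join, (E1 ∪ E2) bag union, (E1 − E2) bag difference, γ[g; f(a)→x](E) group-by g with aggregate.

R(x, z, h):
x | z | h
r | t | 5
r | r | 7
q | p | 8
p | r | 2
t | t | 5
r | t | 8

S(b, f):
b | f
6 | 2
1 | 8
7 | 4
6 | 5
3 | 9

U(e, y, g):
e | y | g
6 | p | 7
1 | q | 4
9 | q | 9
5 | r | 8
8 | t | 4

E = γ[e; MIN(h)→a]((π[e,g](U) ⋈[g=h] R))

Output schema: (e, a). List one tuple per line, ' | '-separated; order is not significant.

Stepwise |·|:
  U → 5
  π[e,g](U) → 5
  R → 6
  (π[e,g](U) ⋈[g=h] R) → 3
  γ[e; MIN(h)→a]((π[e,g](U) ⋈[g=h] R)) → 2

== RESULT ==
e | a
5 | 8
6 | 7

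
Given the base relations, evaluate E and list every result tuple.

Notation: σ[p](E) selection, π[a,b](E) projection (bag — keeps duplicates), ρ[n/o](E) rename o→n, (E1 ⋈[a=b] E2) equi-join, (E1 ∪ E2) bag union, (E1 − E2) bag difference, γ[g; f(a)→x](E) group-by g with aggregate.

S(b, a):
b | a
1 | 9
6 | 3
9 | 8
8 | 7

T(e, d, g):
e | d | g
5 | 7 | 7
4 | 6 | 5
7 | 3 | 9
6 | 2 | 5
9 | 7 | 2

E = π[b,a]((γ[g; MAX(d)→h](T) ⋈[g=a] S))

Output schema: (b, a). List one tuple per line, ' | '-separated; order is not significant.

Row counts bottom-up:
  T → 5
  γ[g; MAX(d)→h](T) → 4
  S → 4
  (γ[g; MAX(d)→h](T) ⋈[g=a] S) → 2
  π[b,a]((γ[g; MAX(d)→h](T) ⋈[g=a] S)) → 2

== RESULT ==
b | a
1 | 9
8 | 7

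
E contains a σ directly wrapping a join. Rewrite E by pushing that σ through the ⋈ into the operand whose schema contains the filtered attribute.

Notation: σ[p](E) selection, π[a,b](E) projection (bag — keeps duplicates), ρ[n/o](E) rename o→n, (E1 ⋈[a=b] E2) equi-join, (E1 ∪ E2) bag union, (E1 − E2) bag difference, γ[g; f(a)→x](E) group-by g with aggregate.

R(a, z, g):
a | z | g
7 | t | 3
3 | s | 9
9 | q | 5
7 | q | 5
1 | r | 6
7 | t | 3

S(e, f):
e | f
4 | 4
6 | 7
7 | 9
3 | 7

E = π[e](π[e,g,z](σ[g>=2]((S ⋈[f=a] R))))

σ filters on g, owned by the right side.
E' = π[e](π[e,g,z]((S ⋈[f=a] σ[g>=2](R))))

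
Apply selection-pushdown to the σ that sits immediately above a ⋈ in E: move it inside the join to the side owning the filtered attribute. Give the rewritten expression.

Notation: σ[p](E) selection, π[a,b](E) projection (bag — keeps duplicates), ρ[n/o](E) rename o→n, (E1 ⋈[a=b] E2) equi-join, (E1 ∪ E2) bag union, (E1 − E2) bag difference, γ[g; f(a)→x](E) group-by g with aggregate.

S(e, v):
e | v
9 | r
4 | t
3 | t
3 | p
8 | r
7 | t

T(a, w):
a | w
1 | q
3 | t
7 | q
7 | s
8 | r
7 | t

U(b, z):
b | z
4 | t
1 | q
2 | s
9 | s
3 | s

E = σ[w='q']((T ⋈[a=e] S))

σ filters on w, owned by the left side.
E' = (σ[w='q'](T) ⋈[a=e] S)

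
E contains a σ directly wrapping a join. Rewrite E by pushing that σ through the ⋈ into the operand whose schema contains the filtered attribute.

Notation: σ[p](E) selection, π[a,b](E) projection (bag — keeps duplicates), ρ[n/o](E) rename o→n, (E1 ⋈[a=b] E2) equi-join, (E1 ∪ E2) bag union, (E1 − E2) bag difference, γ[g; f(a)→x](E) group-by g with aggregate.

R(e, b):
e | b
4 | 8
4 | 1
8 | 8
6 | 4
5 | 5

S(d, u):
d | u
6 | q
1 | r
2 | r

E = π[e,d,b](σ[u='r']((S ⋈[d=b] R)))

σ filters on u, owned by the left side.
E' = π[e,d,b]((σ[u='r'](S) ⋈[d=b] R))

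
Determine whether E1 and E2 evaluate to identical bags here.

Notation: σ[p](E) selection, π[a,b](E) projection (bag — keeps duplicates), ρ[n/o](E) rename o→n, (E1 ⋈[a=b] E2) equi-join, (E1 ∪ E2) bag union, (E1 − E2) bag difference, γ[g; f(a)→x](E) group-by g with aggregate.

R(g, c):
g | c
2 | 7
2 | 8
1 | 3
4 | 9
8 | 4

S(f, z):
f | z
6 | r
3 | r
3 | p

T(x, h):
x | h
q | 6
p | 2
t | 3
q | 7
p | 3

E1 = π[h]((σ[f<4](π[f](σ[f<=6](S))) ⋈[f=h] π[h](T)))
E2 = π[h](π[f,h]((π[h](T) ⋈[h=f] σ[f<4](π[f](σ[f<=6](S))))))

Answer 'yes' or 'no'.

E1 stepwise |·|:
  S → 3
  σ[f<=6](S) → 3
  π[f](σ[f<=6](S)) → 3
  σ[f<4](π[f](σ[f<=6](S))) → 2
  T → 5
  π[h](T) → 5
  (σ[f<4](π[f](σ[f<=6](S))) ⋈[f=h] π[h](T)) → 4
  π[h]((σ[f<4](π[f](σ[f<=6](S))) ⋈[f=h] π[h](T))) → 4
E2 stepwise |·|:
  T → 5
  π[h](T) → 5
  S → 3
  σ[f<=6](S) → 3
  π[f](σ[f<=6](S)) → 3
  σ[f<4](π[f](σ[f<=6](S))) → 2
  (π[h](T) ⋈[h=f] σ[f<4](π[f](σ[f<=6](S)))) → 4
  π[f,h]((π[h](T) ⋈[h=f] σ[f<4](π[f](σ[f<=6](S))))) → 4
  π[h](π[f,h]((π[h](T) ⋈[h=f] σ[f<4](π[f](σ[f<=6](S)))))) → 4

E1 and E2 produce the same multiset:
h
3
3
3
3

yes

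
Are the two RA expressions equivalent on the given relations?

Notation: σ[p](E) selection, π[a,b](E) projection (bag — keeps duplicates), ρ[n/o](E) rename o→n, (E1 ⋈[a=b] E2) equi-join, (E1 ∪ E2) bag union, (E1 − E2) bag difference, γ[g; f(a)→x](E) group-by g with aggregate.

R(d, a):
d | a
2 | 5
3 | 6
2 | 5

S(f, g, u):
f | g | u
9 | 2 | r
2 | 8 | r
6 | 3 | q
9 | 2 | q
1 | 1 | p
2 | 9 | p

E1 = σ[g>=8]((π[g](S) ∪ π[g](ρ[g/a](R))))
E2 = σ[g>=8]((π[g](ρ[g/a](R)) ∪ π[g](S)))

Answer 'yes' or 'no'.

E1 row counts bottom-up:
  S → 6
  π[g](S) → 6
  R → 3
  ρ[g/a](R) → 3
  π[g](ρ[g/a](R)) → 3
  (π[g](S) ∪ π[g](ρ[g/a](R))) → 9
  σ[g>=8]((π[g](S) ∪ π[g](ρ[g/a](R)))) → 2
E2 row counts bottom-up:
  R → 3
  ρ[g/a](R) → 3
  π[g](ρ[g/a](R)) → 3
  S → 6
  π[g](S) → 6
  (π[g](ρ[g/a](R)) ∪ π[g](S)) → 9
  σ[g>=8]((π[g](ρ[g/a](R)) ∪ π[g](S))) → 2

E1 and E2 produce the same multiset:
g
8
9

yes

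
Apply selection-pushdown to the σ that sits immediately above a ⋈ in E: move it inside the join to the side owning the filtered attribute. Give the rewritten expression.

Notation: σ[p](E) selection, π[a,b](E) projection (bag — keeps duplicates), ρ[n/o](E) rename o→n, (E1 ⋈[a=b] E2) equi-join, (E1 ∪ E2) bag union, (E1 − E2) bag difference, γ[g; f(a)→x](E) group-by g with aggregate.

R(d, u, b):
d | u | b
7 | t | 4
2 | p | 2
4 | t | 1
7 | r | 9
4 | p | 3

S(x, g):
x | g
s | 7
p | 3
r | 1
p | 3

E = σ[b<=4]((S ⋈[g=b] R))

σ filters on b, owned by the right side.
E' = (S ⋈[g=b] σ[b<=4](R))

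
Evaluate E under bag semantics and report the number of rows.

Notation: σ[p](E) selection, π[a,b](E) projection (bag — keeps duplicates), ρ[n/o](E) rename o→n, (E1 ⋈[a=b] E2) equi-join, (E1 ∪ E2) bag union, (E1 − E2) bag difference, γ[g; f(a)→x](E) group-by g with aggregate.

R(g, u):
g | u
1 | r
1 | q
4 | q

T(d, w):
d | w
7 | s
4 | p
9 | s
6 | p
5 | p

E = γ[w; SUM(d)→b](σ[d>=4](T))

Subexpression sizes:
  T → 5
  σ[d>=4](T) → 5
  γ[w; SUM(d)→b](σ[d>=4](T)) → 2

|E| = 2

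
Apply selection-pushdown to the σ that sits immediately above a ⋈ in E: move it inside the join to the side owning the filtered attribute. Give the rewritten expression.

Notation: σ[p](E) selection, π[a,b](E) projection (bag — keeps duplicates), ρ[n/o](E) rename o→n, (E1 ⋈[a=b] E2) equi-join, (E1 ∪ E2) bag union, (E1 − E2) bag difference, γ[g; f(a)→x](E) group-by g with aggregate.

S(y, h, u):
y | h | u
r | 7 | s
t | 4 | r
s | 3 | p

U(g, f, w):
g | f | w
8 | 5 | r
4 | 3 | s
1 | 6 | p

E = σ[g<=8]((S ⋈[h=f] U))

σ filters on g, owned by the right side.
E' = (S ⋈[h=f] σ[g<=8](U))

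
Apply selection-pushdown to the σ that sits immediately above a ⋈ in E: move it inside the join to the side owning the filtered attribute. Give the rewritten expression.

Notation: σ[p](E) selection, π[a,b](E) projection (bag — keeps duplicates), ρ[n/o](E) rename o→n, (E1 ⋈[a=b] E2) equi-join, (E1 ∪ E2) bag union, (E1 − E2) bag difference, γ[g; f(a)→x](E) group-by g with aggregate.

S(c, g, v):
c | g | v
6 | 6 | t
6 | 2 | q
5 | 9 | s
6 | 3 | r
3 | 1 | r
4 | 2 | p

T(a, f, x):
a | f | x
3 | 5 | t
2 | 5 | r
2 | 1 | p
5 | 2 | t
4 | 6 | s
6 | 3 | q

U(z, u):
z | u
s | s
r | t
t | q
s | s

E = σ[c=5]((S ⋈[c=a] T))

σ filters on c, owned by the left side.
E' = (σ[c=5](S) ⋈[c=a] T)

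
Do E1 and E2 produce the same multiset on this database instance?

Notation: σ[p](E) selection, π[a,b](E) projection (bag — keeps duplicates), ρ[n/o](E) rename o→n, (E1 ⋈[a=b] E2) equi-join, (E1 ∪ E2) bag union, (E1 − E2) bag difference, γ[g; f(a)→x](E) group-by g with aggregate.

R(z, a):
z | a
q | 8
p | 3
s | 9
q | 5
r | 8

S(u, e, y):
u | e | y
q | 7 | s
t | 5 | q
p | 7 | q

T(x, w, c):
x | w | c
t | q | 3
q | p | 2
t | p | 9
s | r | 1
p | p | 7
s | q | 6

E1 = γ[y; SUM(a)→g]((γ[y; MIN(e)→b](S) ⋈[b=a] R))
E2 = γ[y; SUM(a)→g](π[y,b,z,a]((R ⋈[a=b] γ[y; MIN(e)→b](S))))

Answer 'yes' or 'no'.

E1 subexpression sizes:
  S → 3
  γ[y; MIN(e)→b](S) → 2
  R → 5
  (γ[y; MIN(e)→b](S) ⋈[b=a] R) → 1
  γ[y; SUM(a)→g]((γ[y; MIN(e)→b](S) ⋈[b=a] R)) → 1
E2 subexpression sizes:
  R → 5
  S → 3
  γ[y; MIN(e)→b](S) → 2
  (R ⋈[a=b] γ[y; MIN(e)→b](S)) → 1
  π[y,b,z,a]((R ⋈[a=b] γ[y; MIN(e)→b](S))) → 1
  γ[y; SUM(a)→g](π[y,b,z,a]((R ⋈[a=b] γ[y; MIN(e)→b](S)))) → 1

E1 and E2 produce the same multiset:
y | g
q | 5

yes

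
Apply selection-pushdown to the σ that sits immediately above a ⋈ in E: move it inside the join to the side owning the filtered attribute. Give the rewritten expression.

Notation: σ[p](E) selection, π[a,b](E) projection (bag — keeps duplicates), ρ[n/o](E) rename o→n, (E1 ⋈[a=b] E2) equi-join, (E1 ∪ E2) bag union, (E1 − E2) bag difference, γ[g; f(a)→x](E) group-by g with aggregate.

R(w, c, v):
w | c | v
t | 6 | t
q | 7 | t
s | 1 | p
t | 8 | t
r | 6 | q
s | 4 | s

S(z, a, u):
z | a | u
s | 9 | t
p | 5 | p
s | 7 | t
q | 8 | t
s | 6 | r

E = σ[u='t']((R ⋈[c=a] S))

σ filters on u, owned by the right side.
E' = (R ⋈[c=a] σ[u='t'](S))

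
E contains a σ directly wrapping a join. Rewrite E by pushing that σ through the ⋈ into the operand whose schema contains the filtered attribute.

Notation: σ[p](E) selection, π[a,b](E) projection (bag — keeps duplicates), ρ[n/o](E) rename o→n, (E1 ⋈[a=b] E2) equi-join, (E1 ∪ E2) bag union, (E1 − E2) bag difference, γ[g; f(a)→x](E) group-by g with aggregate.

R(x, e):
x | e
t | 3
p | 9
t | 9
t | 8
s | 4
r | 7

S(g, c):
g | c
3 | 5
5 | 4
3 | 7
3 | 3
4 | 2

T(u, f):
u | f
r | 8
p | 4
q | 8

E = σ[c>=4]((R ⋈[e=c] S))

σ filters on c, owned by the right side.
E' = (R ⋈[e=c] σ[c>=4](S))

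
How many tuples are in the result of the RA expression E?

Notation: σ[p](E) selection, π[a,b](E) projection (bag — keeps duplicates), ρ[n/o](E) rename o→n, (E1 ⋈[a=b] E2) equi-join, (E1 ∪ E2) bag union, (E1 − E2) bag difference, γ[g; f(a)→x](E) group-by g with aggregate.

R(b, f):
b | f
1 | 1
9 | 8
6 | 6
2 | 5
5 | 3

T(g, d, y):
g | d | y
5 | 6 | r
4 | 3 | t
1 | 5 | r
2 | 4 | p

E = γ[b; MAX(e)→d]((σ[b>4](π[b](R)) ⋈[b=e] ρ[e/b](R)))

Subexpression sizes:
  R → 5
  π[b](R) → 5
  σ[b>4](π[b](R)) → 3
  R → 5
  ρ[e/b](R) → 5
  (σ[b>4](π[b](R)) ⋈[b=e] ρ[e/b](R)) → 3
  γ[b; MAX(e)→d]((σ[b>4](π[b](R)) ⋈[b=e] ρ[e/b](R))) → 3

|E| = 3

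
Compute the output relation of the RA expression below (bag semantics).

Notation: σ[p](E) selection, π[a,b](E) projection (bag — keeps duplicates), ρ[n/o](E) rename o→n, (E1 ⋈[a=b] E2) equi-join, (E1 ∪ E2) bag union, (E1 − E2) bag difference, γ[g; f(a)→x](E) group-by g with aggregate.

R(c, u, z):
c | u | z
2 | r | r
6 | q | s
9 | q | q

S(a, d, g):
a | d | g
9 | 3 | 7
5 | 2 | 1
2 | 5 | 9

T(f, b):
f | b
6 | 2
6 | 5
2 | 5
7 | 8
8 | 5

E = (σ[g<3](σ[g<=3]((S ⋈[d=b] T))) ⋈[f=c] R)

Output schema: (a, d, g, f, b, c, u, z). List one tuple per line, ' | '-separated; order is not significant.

Per-node cardinality:
  S → 3
  T → 5
  (S ⋈[d=b] T) → 4
  σ[g<=3]((S ⋈[d=b] T)) → 1
  σ[g<3](σ[g<=3]((S ⋈[d=b] T))) → 1
  R → 3
  (σ[g<3](σ[g<=3]((S ⋈[d=b] T))) ⋈[f=c] R) → 1

== RESULT ==
a | d | g | f | b | c | u | z
5 | 2 | 1 | 6 | 2 | 6 | q | s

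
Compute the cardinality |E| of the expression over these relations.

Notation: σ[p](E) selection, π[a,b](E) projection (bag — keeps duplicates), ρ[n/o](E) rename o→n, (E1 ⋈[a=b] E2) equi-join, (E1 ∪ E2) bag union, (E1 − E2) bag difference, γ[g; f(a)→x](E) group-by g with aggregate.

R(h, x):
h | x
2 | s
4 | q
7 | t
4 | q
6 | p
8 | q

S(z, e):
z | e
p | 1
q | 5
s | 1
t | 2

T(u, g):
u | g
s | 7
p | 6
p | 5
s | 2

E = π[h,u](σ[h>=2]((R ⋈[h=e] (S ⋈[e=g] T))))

Per-node cardinality:
  R → 6
  S → 4
  T → 4
  (S ⋈[e=g] T) → 2
  (R ⋈[h=e] (S ⋈[e=g] T)) → 1
  σ[h>=2]((R ⋈[h=e] (S ⋈[e=g] T))) → 1
  π[h,u](σ[h>=2]((R ⋈[h=e] (S ⋈[e=g] T)))) → 1

|E| = 1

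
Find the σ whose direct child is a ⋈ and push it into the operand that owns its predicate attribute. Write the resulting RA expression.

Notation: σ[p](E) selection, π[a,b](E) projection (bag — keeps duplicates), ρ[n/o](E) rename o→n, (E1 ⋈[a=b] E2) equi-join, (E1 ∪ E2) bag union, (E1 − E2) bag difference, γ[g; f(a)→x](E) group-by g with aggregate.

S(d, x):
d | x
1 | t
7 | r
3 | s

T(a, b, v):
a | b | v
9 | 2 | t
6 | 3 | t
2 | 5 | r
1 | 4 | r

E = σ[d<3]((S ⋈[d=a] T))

σ filters on d, owned by the left side.
E' = (σ[d<3](S) ⋈[d=a] T)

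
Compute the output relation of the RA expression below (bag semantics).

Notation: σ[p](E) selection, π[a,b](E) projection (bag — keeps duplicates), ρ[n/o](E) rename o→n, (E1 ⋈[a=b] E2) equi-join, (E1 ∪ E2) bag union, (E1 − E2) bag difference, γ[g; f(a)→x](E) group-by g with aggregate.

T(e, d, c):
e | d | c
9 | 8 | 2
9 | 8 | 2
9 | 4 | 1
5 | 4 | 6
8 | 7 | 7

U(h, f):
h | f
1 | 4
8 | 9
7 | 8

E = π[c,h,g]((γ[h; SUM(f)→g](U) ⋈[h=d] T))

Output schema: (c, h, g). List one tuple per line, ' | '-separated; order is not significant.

Row counts bottom-up:
  U → 3
  γ[h; SUM(f)→g](U) → 3
  T → 5
  (γ[h; SUM(f)→g](U) ⋈[h=d] T) → 3
  π[c,h,g]((γ[h; SUM(f)→g](U) ⋈[h=d] T)) → 3

== RESULT ==
c | h | g
2 | 8 | 9
2 | 8 | 9
7 | 7 | 8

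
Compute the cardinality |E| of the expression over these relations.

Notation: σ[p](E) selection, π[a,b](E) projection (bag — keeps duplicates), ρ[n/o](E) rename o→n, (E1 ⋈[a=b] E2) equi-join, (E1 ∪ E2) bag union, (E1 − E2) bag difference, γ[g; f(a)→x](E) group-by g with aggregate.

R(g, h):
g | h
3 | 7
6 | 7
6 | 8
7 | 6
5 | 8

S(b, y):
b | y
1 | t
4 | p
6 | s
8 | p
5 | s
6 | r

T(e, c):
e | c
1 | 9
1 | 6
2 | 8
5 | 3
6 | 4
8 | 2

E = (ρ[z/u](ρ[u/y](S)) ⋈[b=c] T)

Row counts bottom-up:
  S → 6
  ρ[u/y](S) → 6
  ρ[z/u](ρ[u/y](S)) → 6
  T → 6
  (ρ[z/u](ρ[u/y](S)) ⋈[b=c] T) → 4

|E| = 4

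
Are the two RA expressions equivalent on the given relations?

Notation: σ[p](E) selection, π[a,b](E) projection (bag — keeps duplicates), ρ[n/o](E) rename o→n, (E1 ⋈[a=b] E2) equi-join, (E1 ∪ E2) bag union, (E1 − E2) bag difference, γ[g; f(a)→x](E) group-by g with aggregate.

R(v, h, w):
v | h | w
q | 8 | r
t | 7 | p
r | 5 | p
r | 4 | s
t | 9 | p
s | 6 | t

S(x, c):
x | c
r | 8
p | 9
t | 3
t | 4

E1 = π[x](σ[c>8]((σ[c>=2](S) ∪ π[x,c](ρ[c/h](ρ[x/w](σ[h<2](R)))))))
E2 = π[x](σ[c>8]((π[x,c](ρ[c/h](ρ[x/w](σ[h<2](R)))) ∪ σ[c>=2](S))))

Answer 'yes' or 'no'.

E1 row counts bottom-up:
  S → 4
  σ[c>=2](S) → 4
  R → 6
  σ[h<2](R) → 0
  ρ[x/w](σ[h<2](R)) → 0
  ρ[c/h](ρ[x/w](σ[h<2](R))) → 0
  π[x,c](ρ[c/h](ρ[x/w](σ[h<2](R)))) → 0
  (σ[c>=2](S) ∪ π[x,c](ρ[c/h](ρ[x/w](σ[h<2](R))))) → 4
  σ[c>8]((σ[c>=2](S) ∪ π[x,c](ρ[c/h](ρ[x/w](σ[h<2](R)))))) → 1
  π[x](σ[c>8]((σ[c>=2](S) ∪ π[x,c](ρ[c/h](ρ[x/w](σ[h<2](R))))))) → 1
E2 row counts bottom-up:
  R → 6
  σ[h<2](R) → 0
  ρ[x/w](σ[h<2](R)) → 0
  ρ[c/h](ρ[x/w](σ[h<2](R))) → 0
  π[x,c](ρ[c/h](ρ[x/w](σ[h<2](R)))) → 0
  S → 4
  σ[c>=2](S) → 4
  (π[x,c](ρ[c/h](ρ[x/w](σ[h<2](R)))) ∪ σ[c>=2](S)) → 4
  σ[c>8]((π[x,c](ρ[c/h](ρ[x/w](σ[h<2](R)))) ∪ σ[c>=2](S))) → 1
  π[x](σ[c>8]((π[x,c](ρ[c/h](ρ[x/w](σ[h<2](R)))) ∪ σ[c>=2](S)))) → 1

E1 and E2 produce the same multiset:
x
p

yes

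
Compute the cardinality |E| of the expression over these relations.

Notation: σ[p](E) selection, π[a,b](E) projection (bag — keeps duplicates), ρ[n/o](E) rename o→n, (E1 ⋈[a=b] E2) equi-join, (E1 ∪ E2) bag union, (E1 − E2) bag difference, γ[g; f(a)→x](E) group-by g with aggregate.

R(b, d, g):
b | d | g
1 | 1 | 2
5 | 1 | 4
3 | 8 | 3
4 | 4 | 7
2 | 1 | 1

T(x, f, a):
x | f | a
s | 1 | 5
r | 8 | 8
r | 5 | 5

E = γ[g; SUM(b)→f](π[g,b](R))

Row counts bottom-up:
  R → 5
  π[g,b](R) → 5
  γ[g; SUM(b)→f](π[g,b](R)) → 5

|E| = 5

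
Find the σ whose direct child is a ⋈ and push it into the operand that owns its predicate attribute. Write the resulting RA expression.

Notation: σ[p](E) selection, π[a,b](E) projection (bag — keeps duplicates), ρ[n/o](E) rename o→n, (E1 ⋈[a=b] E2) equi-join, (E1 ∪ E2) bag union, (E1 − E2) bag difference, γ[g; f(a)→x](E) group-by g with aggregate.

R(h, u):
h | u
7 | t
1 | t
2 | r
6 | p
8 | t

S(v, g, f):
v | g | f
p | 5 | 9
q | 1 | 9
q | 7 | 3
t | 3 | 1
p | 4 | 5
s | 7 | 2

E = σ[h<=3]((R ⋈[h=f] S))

σ filters on h, owned by the left side.
E' = (σ[h<=3](R) ⋈[h=f] S)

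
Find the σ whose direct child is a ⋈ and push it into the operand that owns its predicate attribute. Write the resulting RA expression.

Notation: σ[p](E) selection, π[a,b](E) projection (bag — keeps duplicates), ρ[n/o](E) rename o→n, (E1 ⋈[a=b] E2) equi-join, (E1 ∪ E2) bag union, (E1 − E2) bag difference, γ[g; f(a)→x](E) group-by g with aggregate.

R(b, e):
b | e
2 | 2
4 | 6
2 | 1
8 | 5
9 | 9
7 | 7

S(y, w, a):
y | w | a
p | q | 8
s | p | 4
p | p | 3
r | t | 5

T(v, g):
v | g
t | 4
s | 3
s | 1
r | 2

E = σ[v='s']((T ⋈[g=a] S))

σ filters on v, owned by the left side.
E' = (σ[v='s'](T) ⋈[g=a] S)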